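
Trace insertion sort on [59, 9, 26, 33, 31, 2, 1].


Initial: [59, 9, 26, 33, 31, 2, 1]
Insert 9: [9, 59, 26, 33, 31, 2, 1]
Insert 26: [9, 26, 59, 33, 31, 2, 1]
Insert 33: [9, 26, 33, 59, 31, 2, 1]
Insert 31: [9, 26, 31, 33, 59, 2, 1]
Insert 2: [2, 9, 26, 31, 33, 59, 1]
Insert 1: [1, 2, 9, 26, 31, 33, 59]

Sorted: [1, 2, 9, 26, 31, 33, 59]


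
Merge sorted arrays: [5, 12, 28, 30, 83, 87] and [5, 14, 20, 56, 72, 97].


Take 5 from A
Take 5 from B
Take 12 from A
Take 14 from B
Take 20 from B
Take 28 from A
Take 30 from A
Take 56 from B
Take 72 from B
Take 83 from A
Take 87 from A

Merged: [5, 5, 12, 14, 20, 28, 30, 56, 72, 83, 87, 97]


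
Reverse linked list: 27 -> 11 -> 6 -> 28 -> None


Step 1: curr=27, set curr.next=prev(None) | reversed so far: 27
Step 2: curr=11, set curr.next=prev(27) | reversed so far: 11 -> 27
Step 3: curr=6, set curr.next=prev(11) | reversed so far: 6 -> 11 -> 27
Step 4: curr=28, set curr.next=prev(6) | reversed so far: 28 -> 6 -> 11 -> 27

28 -> 6 -> 11 -> 27 -> None


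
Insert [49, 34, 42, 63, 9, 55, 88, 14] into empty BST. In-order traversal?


Insert 49: root
Insert 34: L from 49
Insert 42: L from 49 -> R from 34
Insert 63: R from 49
Insert 9: L from 49 -> L from 34
Insert 55: R from 49 -> L from 63
Insert 88: R from 49 -> R from 63
Insert 14: L from 49 -> L from 34 -> R from 9

In-order: [9, 14, 34, 42, 49, 55, 63, 88]


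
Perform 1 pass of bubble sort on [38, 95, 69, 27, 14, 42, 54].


Initial: [38, 95, 69, 27, 14, 42, 54]
Pass 1: [38, 69, 27, 14, 42, 54, 95] (5 swaps)

After 1 pass: [38, 69, 27, 14, 42, 54, 95]


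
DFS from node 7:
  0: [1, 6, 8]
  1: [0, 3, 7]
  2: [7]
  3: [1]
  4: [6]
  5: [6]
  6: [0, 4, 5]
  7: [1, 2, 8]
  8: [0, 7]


Visit 7, push [8, 2, 1]
Visit 1, push [3, 0]
Visit 0, push [8, 6]
Visit 6, push [5, 4]
Visit 4, push []
Visit 5, push []
Visit 8, push []
Visit 3, push []
Visit 2, push []

DFS order: [7, 1, 0, 6, 4, 5, 8, 3, 2]


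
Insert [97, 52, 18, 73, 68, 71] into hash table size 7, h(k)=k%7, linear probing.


Insert 97: h=6 -> slot 6
Insert 52: h=3 -> slot 3
Insert 18: h=4 -> slot 4
Insert 73: h=3, 2 probes -> slot 5
Insert 68: h=5, 2 probes -> slot 0
Insert 71: h=1 -> slot 1

Table: [68, 71, None, 52, 18, 73, 97]


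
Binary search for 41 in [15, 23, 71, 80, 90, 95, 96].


Step 1: lo=0, hi=6, mid=3, val=80
Step 2: lo=0, hi=2, mid=1, val=23
Step 3: lo=2, hi=2, mid=2, val=71

Not found


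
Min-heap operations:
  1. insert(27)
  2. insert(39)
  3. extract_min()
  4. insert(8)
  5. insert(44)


insert(27) -> [27]
insert(39) -> [27, 39]
extract_min()->27, [39]
insert(8) -> [8, 39]
insert(44) -> [8, 39, 44]

Final heap: [8, 39, 44]


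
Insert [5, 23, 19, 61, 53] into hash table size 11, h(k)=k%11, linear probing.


Insert 5: h=5 -> slot 5
Insert 23: h=1 -> slot 1
Insert 19: h=8 -> slot 8
Insert 61: h=6 -> slot 6
Insert 53: h=9 -> slot 9

Table: [None, 23, None, None, None, 5, 61, None, 19, 53, None]


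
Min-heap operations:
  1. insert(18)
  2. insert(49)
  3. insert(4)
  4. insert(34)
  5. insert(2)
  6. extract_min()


insert(18) -> [18]
insert(49) -> [18, 49]
insert(4) -> [4, 49, 18]
insert(34) -> [4, 34, 18, 49]
insert(2) -> [2, 4, 18, 49, 34]
extract_min()->2, [4, 34, 18, 49]

Final heap: [4, 34, 18, 49]


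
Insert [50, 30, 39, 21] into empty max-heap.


Insert 50: [50]
Insert 30: [50, 30]
Insert 39: [50, 30, 39]
Insert 21: [50, 30, 39, 21]

Final heap: [50, 30, 39, 21]


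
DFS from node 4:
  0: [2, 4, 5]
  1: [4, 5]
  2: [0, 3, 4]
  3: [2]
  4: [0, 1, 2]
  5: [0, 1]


Visit 4, push [2, 1, 0]
Visit 0, push [5, 2]
Visit 2, push [3]
Visit 3, push []
Visit 5, push [1]
Visit 1, push []

DFS order: [4, 0, 2, 3, 5, 1]


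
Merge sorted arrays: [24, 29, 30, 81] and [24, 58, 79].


Take 24 from A
Take 24 from B
Take 29 from A
Take 30 from A
Take 58 from B
Take 79 from B

Merged: [24, 24, 29, 30, 58, 79, 81]


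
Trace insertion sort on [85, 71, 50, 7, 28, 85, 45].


Initial: [85, 71, 50, 7, 28, 85, 45]
Insert 71: [71, 85, 50, 7, 28, 85, 45]
Insert 50: [50, 71, 85, 7, 28, 85, 45]
Insert 7: [7, 50, 71, 85, 28, 85, 45]
Insert 28: [7, 28, 50, 71, 85, 85, 45]
Insert 85: [7, 28, 50, 71, 85, 85, 45]
Insert 45: [7, 28, 45, 50, 71, 85, 85]

Sorted: [7, 28, 45, 50, 71, 85, 85]


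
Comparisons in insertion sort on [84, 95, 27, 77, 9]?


Algorithm: insertion sort
Input: [84, 95, 27, 77, 9]
Sorted: [9, 27, 77, 84, 95]

10


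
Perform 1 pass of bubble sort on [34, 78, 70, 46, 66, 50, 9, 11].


Initial: [34, 78, 70, 46, 66, 50, 9, 11]
Pass 1: [34, 70, 46, 66, 50, 9, 11, 78] (6 swaps)

After 1 pass: [34, 70, 46, 66, 50, 9, 11, 78]


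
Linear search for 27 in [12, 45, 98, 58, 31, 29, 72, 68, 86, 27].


i=0: 12!=27
i=1: 45!=27
i=2: 98!=27
i=3: 58!=27
i=4: 31!=27
i=5: 29!=27
i=6: 72!=27
i=7: 68!=27
i=8: 86!=27
i=9: 27==27 found!

Found at 9, 10 comps


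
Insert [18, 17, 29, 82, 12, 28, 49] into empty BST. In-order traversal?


Insert 18: root
Insert 17: L from 18
Insert 29: R from 18
Insert 82: R from 18 -> R from 29
Insert 12: L from 18 -> L from 17
Insert 28: R from 18 -> L from 29
Insert 49: R from 18 -> R from 29 -> L from 82

In-order: [12, 17, 18, 28, 29, 49, 82]


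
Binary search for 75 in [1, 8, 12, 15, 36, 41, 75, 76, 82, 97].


Step 1: lo=0, hi=9, mid=4, val=36
Step 2: lo=5, hi=9, mid=7, val=76
Step 3: lo=5, hi=6, mid=5, val=41
Step 4: lo=6, hi=6, mid=6, val=75

Found at index 6


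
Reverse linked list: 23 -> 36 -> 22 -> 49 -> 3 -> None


Step 1: curr=23, set curr.next=prev(None) | reversed so far: 23
Step 2: curr=36, set curr.next=prev(23) | reversed so far: 36 -> 23
Step 3: curr=22, set curr.next=prev(36) | reversed so far: 22 -> 36 -> 23
Step 4: curr=49, set curr.next=prev(22) | reversed so far: 49 -> 22 -> 36 -> 23
Step 5: curr=3, set curr.next=prev(49) | reversed so far: 3 -> 49 -> 22 -> 36 -> 23

3 -> 49 -> 22 -> 36 -> 23 -> None


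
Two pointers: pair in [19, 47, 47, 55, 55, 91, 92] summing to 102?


lo=0(19)+hi=6(92)=111
lo=0(19)+hi=5(91)=110
lo=0(19)+hi=4(55)=74
lo=1(47)+hi=4(55)=102

Yes: 47+55=102


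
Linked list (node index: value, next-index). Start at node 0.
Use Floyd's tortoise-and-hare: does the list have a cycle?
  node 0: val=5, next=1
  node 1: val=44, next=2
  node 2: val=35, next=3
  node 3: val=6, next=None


Floyd's tortoise (slow, +1) and hare (fast, +2):
  init: slow=0, fast=0
  step 1: slow=1, fast=2
  step 2: fast 2->3->None, no cycle

Cycle: no


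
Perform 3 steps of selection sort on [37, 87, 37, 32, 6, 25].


Initial: [37, 87, 37, 32, 6, 25]
Step 1: min=6 at 4
  Swap: [6, 87, 37, 32, 37, 25]
Step 2: min=25 at 5
  Swap: [6, 25, 37, 32, 37, 87]
Step 3: min=32 at 3
  Swap: [6, 25, 32, 37, 37, 87]

After 3 steps: [6, 25, 32, 37, 37, 87]


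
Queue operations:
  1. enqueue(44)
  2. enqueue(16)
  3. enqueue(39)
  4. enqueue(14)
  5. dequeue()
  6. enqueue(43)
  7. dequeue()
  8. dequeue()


enqueue(44) -> [44]
enqueue(16) -> [44, 16]
enqueue(39) -> [44, 16, 39]
enqueue(14) -> [44, 16, 39, 14]
dequeue()->44, [16, 39, 14]
enqueue(43) -> [16, 39, 14, 43]
dequeue()->16, [39, 14, 43]
dequeue()->39, [14, 43]

Final queue: [14, 43]


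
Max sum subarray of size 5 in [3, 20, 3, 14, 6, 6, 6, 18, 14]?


[0:5]: 46
[1:6]: 49
[2:7]: 35
[3:8]: 50
[4:9]: 50

Max: 50 at [3:8]


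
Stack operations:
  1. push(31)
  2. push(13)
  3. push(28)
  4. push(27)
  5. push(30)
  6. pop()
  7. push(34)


push(31) -> [31]
push(13) -> [31, 13]
push(28) -> [31, 13, 28]
push(27) -> [31, 13, 28, 27]
push(30) -> [31, 13, 28, 27, 30]
pop()->30, [31, 13, 28, 27]
push(34) -> [31, 13, 28, 27, 34]

Final stack: [31, 13, 28, 27, 34]


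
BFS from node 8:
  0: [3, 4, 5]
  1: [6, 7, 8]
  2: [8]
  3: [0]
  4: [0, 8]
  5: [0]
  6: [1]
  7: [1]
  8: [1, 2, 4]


Visit 8, enqueue [1, 2, 4]
Visit 1, enqueue [6, 7]
Visit 2, enqueue []
Visit 4, enqueue [0]
Visit 6, enqueue []
Visit 7, enqueue []
Visit 0, enqueue [3, 5]
Visit 3, enqueue []
Visit 5, enqueue []

BFS order: [8, 1, 2, 4, 6, 7, 0, 3, 5]


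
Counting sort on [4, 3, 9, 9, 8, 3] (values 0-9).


Input: [4, 3, 9, 9, 8, 3]
Counts: [0, 0, 0, 2, 1, 0, 0, 0, 1, 2]

Sorted: [3, 3, 4, 8, 9, 9]


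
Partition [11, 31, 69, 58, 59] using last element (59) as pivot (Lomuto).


Pivot: 59
  11 <= 59: advance i (no swap)
  31 <= 59: advance i (no swap)
  58 <= 59: swap -> [11, 31, 58, 69, 59]
Place pivot at 3: [11, 31, 58, 59, 69]

Partitioned: [11, 31, 58, 59, 69]


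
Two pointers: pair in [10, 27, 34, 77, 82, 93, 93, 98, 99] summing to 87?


lo=0(10)+hi=8(99)=109
lo=0(10)+hi=7(98)=108
lo=0(10)+hi=6(93)=103
lo=0(10)+hi=5(93)=103
lo=0(10)+hi=4(82)=92
lo=0(10)+hi=3(77)=87

Yes: 10+77=87


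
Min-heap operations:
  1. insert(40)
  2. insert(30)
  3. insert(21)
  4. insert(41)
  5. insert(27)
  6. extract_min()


insert(40) -> [40]
insert(30) -> [30, 40]
insert(21) -> [21, 40, 30]
insert(41) -> [21, 40, 30, 41]
insert(27) -> [21, 27, 30, 41, 40]
extract_min()->21, [27, 40, 30, 41]

Final heap: [27, 40, 30, 41]


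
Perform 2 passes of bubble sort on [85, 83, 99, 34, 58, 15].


Initial: [85, 83, 99, 34, 58, 15]
Pass 1: [83, 85, 34, 58, 15, 99] (4 swaps)
Pass 2: [83, 34, 58, 15, 85, 99] (3 swaps)

After 2 passes: [83, 34, 58, 15, 85, 99]


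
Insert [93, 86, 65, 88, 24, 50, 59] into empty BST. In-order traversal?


Insert 93: root
Insert 86: L from 93
Insert 65: L from 93 -> L from 86
Insert 88: L from 93 -> R from 86
Insert 24: L from 93 -> L from 86 -> L from 65
Insert 50: L from 93 -> L from 86 -> L from 65 -> R from 24
Insert 59: L from 93 -> L from 86 -> L from 65 -> R from 24 -> R from 50

In-order: [24, 50, 59, 65, 86, 88, 93]


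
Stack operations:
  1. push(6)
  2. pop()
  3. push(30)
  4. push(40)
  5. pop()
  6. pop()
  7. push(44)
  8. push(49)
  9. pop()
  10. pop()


push(6) -> [6]
pop()->6, []
push(30) -> [30]
push(40) -> [30, 40]
pop()->40, [30]
pop()->30, []
push(44) -> [44]
push(49) -> [44, 49]
pop()->49, [44]
pop()->44, []

Final stack: []


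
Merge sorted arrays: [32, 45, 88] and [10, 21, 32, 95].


Take 10 from B
Take 21 from B
Take 32 from A
Take 32 from B
Take 45 from A
Take 88 from A

Merged: [10, 21, 32, 32, 45, 88, 95]


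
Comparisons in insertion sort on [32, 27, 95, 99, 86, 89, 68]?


Algorithm: insertion sort
Input: [32, 27, 95, 99, 86, 89, 68]
Sorted: [27, 32, 68, 86, 89, 95, 99]

14


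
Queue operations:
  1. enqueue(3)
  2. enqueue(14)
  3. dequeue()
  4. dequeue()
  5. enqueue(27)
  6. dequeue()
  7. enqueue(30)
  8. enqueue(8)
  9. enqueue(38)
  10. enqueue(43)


enqueue(3) -> [3]
enqueue(14) -> [3, 14]
dequeue()->3, [14]
dequeue()->14, []
enqueue(27) -> [27]
dequeue()->27, []
enqueue(30) -> [30]
enqueue(8) -> [30, 8]
enqueue(38) -> [30, 8, 38]
enqueue(43) -> [30, 8, 38, 43]

Final queue: [30, 8, 38, 43]


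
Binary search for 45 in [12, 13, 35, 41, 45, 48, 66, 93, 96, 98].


Step 1: lo=0, hi=9, mid=4, val=45

Found at index 4


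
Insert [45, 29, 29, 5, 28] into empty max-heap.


Insert 45: [45]
Insert 29: [45, 29]
Insert 29: [45, 29, 29]
Insert 5: [45, 29, 29, 5]
Insert 28: [45, 29, 29, 5, 28]

Final heap: [45, 29, 29, 5, 28]


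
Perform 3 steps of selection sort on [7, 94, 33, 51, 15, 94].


Initial: [7, 94, 33, 51, 15, 94]
Step 1: min=7 at 0
  Swap: [7, 94, 33, 51, 15, 94]
Step 2: min=15 at 4
  Swap: [7, 15, 33, 51, 94, 94]
Step 3: min=33 at 2
  Swap: [7, 15, 33, 51, 94, 94]

After 3 steps: [7, 15, 33, 51, 94, 94]


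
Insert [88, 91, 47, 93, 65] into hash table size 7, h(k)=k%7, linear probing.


Insert 88: h=4 -> slot 4
Insert 91: h=0 -> slot 0
Insert 47: h=5 -> slot 5
Insert 93: h=2 -> slot 2
Insert 65: h=2, 1 probes -> slot 3

Table: [91, None, 93, 65, 88, 47, None]


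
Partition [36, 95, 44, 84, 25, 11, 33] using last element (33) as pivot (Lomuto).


Pivot: 33
  25 <= 33: swap -> [25, 95, 44, 84, 36, 11, 33]
  11 <= 33: swap -> [25, 11, 44, 84, 36, 95, 33]
Place pivot at 2: [25, 11, 33, 84, 36, 95, 44]

Partitioned: [25, 11, 33, 84, 36, 95, 44]


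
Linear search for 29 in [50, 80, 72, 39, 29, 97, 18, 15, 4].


i=0: 50!=29
i=1: 80!=29
i=2: 72!=29
i=3: 39!=29
i=4: 29==29 found!

Found at 4, 5 comps


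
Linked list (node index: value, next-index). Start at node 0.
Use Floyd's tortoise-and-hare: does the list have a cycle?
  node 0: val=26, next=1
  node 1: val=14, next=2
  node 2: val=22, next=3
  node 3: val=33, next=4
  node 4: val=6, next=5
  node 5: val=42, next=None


Floyd's tortoise (slow, +1) and hare (fast, +2):
  init: slow=0, fast=0
  step 1: slow=1, fast=2
  step 2: slow=2, fast=4
  step 3: fast 4->5->None, no cycle

Cycle: no


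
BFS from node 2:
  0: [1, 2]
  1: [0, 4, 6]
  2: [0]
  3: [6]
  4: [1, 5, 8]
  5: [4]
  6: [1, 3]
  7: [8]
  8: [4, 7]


Visit 2, enqueue [0]
Visit 0, enqueue [1]
Visit 1, enqueue [4, 6]
Visit 4, enqueue [5, 8]
Visit 6, enqueue [3]
Visit 5, enqueue []
Visit 8, enqueue [7]
Visit 3, enqueue []
Visit 7, enqueue []

BFS order: [2, 0, 1, 4, 6, 5, 8, 3, 7]


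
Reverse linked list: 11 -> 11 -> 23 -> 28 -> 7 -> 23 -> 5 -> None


Step 1: curr=11, set curr.next=prev(None) | reversed so far: 11
Step 2: curr=11, set curr.next=prev(11) | reversed so far: 11 -> 11
Step 3: curr=23, set curr.next=prev(11) | reversed so far: 23 -> 11 -> 11
Step 4: curr=28, set curr.next=prev(23) | reversed so far: 28 -> 23 -> 11 -> 11
Step 5: curr=7, set curr.next=prev(28) | reversed so far: 7 -> 28 -> 23 -> 11 -> 11
Step 6: curr=23, set curr.next=prev(7) | reversed so far: 23 -> 7 -> 28 -> 23 -> 11 -> 11
Step 7: curr=5, set curr.next=prev(23) | reversed so far: 5 -> 23 -> 7 -> 28 -> 23 -> 11 -> 11

5 -> 23 -> 7 -> 28 -> 23 -> 11 -> 11 -> None


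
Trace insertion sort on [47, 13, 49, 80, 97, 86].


Initial: [47, 13, 49, 80, 97, 86]
Insert 13: [13, 47, 49, 80, 97, 86]
Insert 49: [13, 47, 49, 80, 97, 86]
Insert 80: [13, 47, 49, 80, 97, 86]
Insert 97: [13, 47, 49, 80, 97, 86]
Insert 86: [13, 47, 49, 80, 86, 97]

Sorted: [13, 47, 49, 80, 86, 97]


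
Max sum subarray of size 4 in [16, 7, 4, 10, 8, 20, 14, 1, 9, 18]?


[0:4]: 37
[1:5]: 29
[2:6]: 42
[3:7]: 52
[4:8]: 43
[5:9]: 44
[6:10]: 42

Max: 52 at [3:7]


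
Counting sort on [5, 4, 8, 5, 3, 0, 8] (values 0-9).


Input: [5, 4, 8, 5, 3, 0, 8]
Counts: [1, 0, 0, 1, 1, 2, 0, 0, 2, 0]

Sorted: [0, 3, 4, 5, 5, 8, 8]


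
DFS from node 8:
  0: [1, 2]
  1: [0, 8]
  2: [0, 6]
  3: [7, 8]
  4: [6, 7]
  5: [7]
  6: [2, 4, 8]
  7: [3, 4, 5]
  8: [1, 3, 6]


Visit 8, push [6, 3, 1]
Visit 1, push [0]
Visit 0, push [2]
Visit 2, push [6]
Visit 6, push [4]
Visit 4, push [7]
Visit 7, push [5, 3]
Visit 3, push []
Visit 5, push []

DFS order: [8, 1, 0, 2, 6, 4, 7, 3, 5]


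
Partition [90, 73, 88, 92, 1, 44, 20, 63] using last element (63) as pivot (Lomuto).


Pivot: 63
  1 <= 63: swap -> [1, 73, 88, 92, 90, 44, 20, 63]
  44 <= 63: swap -> [1, 44, 88, 92, 90, 73, 20, 63]
  20 <= 63: swap -> [1, 44, 20, 92, 90, 73, 88, 63]
Place pivot at 3: [1, 44, 20, 63, 90, 73, 88, 92]

Partitioned: [1, 44, 20, 63, 90, 73, 88, 92]


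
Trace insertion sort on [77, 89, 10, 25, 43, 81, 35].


Initial: [77, 89, 10, 25, 43, 81, 35]
Insert 89: [77, 89, 10, 25, 43, 81, 35]
Insert 10: [10, 77, 89, 25, 43, 81, 35]
Insert 25: [10, 25, 77, 89, 43, 81, 35]
Insert 43: [10, 25, 43, 77, 89, 81, 35]
Insert 81: [10, 25, 43, 77, 81, 89, 35]
Insert 35: [10, 25, 35, 43, 77, 81, 89]

Sorted: [10, 25, 35, 43, 77, 81, 89]


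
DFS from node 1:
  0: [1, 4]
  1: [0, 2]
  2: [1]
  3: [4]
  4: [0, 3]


Visit 1, push [2, 0]
Visit 0, push [4]
Visit 4, push [3]
Visit 3, push []
Visit 2, push []

DFS order: [1, 0, 4, 3, 2]


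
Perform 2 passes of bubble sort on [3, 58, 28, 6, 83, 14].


Initial: [3, 58, 28, 6, 83, 14]
Pass 1: [3, 28, 6, 58, 14, 83] (3 swaps)
Pass 2: [3, 6, 28, 14, 58, 83] (2 swaps)

After 2 passes: [3, 6, 28, 14, 58, 83]


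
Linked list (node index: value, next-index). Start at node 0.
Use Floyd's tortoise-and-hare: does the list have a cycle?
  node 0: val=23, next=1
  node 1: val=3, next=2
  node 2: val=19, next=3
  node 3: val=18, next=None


Floyd's tortoise (slow, +1) and hare (fast, +2):
  init: slow=0, fast=0
  step 1: slow=1, fast=2
  step 2: fast 2->3->None, no cycle

Cycle: no


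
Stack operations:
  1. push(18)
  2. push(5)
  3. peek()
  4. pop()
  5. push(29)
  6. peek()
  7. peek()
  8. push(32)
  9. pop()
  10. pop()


push(18) -> [18]
push(5) -> [18, 5]
peek()->5
pop()->5, [18]
push(29) -> [18, 29]
peek()->29
peek()->29
push(32) -> [18, 29, 32]
pop()->32, [18, 29]
pop()->29, [18]

Final stack: [18]


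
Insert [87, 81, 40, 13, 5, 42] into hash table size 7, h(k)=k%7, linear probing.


Insert 87: h=3 -> slot 3
Insert 81: h=4 -> slot 4
Insert 40: h=5 -> slot 5
Insert 13: h=6 -> slot 6
Insert 5: h=5, 2 probes -> slot 0
Insert 42: h=0, 1 probes -> slot 1

Table: [5, 42, None, 87, 81, 40, 13]


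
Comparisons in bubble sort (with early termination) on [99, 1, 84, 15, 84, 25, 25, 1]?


Algorithm: bubble sort (with early termination)
Input: [99, 1, 84, 15, 84, 25, 25, 1]
Sorted: [1, 1, 15, 25, 25, 84, 84, 99]

28


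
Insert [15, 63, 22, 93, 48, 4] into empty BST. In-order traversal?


Insert 15: root
Insert 63: R from 15
Insert 22: R from 15 -> L from 63
Insert 93: R from 15 -> R from 63
Insert 48: R from 15 -> L from 63 -> R from 22
Insert 4: L from 15

In-order: [4, 15, 22, 48, 63, 93]


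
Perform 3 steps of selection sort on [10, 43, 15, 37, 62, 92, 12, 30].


Initial: [10, 43, 15, 37, 62, 92, 12, 30]
Step 1: min=10 at 0
  Swap: [10, 43, 15, 37, 62, 92, 12, 30]
Step 2: min=12 at 6
  Swap: [10, 12, 15, 37, 62, 92, 43, 30]
Step 3: min=15 at 2
  Swap: [10, 12, 15, 37, 62, 92, 43, 30]

After 3 steps: [10, 12, 15, 37, 62, 92, 43, 30]


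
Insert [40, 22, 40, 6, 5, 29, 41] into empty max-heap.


Insert 40: [40]
Insert 22: [40, 22]
Insert 40: [40, 22, 40]
Insert 6: [40, 22, 40, 6]
Insert 5: [40, 22, 40, 6, 5]
Insert 29: [40, 22, 40, 6, 5, 29]
Insert 41: [41, 22, 40, 6, 5, 29, 40]

Final heap: [41, 22, 40, 6, 5, 29, 40]


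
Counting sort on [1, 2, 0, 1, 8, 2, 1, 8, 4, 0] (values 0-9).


Input: [1, 2, 0, 1, 8, 2, 1, 8, 4, 0]
Counts: [2, 3, 2, 0, 1, 0, 0, 0, 2, 0]

Sorted: [0, 0, 1, 1, 1, 2, 2, 4, 8, 8]


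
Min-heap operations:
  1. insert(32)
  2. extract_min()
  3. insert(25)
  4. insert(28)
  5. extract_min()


insert(32) -> [32]
extract_min()->32, []
insert(25) -> [25]
insert(28) -> [25, 28]
extract_min()->25, [28]

Final heap: [28]


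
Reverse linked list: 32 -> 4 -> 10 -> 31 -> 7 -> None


Step 1: curr=32, set curr.next=prev(None) | reversed so far: 32
Step 2: curr=4, set curr.next=prev(32) | reversed so far: 4 -> 32
Step 3: curr=10, set curr.next=prev(4) | reversed so far: 10 -> 4 -> 32
Step 4: curr=31, set curr.next=prev(10) | reversed so far: 31 -> 10 -> 4 -> 32
Step 5: curr=7, set curr.next=prev(31) | reversed so far: 7 -> 31 -> 10 -> 4 -> 32

7 -> 31 -> 10 -> 4 -> 32 -> None


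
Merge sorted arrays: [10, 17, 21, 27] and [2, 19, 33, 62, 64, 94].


Take 2 from B
Take 10 from A
Take 17 from A
Take 19 from B
Take 21 from A
Take 27 from A

Merged: [2, 10, 17, 19, 21, 27, 33, 62, 64, 94]


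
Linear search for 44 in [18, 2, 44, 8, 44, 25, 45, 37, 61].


i=0: 18!=44
i=1: 2!=44
i=2: 44==44 found!

Found at 2, 3 comps


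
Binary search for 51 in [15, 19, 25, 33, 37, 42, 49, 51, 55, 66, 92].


Step 1: lo=0, hi=10, mid=5, val=42
Step 2: lo=6, hi=10, mid=8, val=55
Step 3: lo=6, hi=7, mid=6, val=49
Step 4: lo=7, hi=7, mid=7, val=51

Found at index 7


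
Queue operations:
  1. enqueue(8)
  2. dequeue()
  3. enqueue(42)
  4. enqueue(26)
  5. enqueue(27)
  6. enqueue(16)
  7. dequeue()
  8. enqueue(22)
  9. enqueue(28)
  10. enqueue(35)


enqueue(8) -> [8]
dequeue()->8, []
enqueue(42) -> [42]
enqueue(26) -> [42, 26]
enqueue(27) -> [42, 26, 27]
enqueue(16) -> [42, 26, 27, 16]
dequeue()->42, [26, 27, 16]
enqueue(22) -> [26, 27, 16, 22]
enqueue(28) -> [26, 27, 16, 22, 28]
enqueue(35) -> [26, 27, 16, 22, 28, 35]

Final queue: [26, 27, 16, 22, 28, 35]


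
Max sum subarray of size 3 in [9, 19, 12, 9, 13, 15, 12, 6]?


[0:3]: 40
[1:4]: 40
[2:5]: 34
[3:6]: 37
[4:7]: 40
[5:8]: 33

Max: 40 at [0:3]


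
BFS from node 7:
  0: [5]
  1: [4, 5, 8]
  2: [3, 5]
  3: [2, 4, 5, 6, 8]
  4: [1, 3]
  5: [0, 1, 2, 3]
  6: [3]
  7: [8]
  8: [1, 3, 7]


Visit 7, enqueue [8]
Visit 8, enqueue [1, 3]
Visit 1, enqueue [4, 5]
Visit 3, enqueue [2, 6]
Visit 4, enqueue []
Visit 5, enqueue [0]
Visit 2, enqueue []
Visit 6, enqueue []
Visit 0, enqueue []

BFS order: [7, 8, 1, 3, 4, 5, 2, 6, 0]


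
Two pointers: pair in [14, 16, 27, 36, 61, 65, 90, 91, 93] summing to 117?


lo=0(14)+hi=8(93)=107
lo=1(16)+hi=8(93)=109
lo=2(27)+hi=8(93)=120
lo=2(27)+hi=7(91)=118
lo=2(27)+hi=6(90)=117

Yes: 27+90=117


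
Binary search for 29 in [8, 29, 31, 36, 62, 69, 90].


Step 1: lo=0, hi=6, mid=3, val=36
Step 2: lo=0, hi=2, mid=1, val=29

Found at index 1


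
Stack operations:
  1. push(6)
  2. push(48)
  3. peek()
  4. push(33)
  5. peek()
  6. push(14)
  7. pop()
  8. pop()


push(6) -> [6]
push(48) -> [6, 48]
peek()->48
push(33) -> [6, 48, 33]
peek()->33
push(14) -> [6, 48, 33, 14]
pop()->14, [6, 48, 33]
pop()->33, [6, 48]

Final stack: [6, 48]


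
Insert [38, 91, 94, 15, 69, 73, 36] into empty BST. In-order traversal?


Insert 38: root
Insert 91: R from 38
Insert 94: R from 38 -> R from 91
Insert 15: L from 38
Insert 69: R from 38 -> L from 91
Insert 73: R from 38 -> L from 91 -> R from 69
Insert 36: L from 38 -> R from 15

In-order: [15, 36, 38, 69, 73, 91, 94]


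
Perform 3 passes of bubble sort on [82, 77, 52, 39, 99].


Initial: [82, 77, 52, 39, 99]
Pass 1: [77, 52, 39, 82, 99] (3 swaps)
Pass 2: [52, 39, 77, 82, 99] (2 swaps)
Pass 3: [39, 52, 77, 82, 99] (1 swaps)

After 3 passes: [39, 52, 77, 82, 99]


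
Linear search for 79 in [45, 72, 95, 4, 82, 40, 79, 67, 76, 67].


i=0: 45!=79
i=1: 72!=79
i=2: 95!=79
i=3: 4!=79
i=4: 82!=79
i=5: 40!=79
i=6: 79==79 found!

Found at 6, 7 comps


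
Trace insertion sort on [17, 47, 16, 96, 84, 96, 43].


Initial: [17, 47, 16, 96, 84, 96, 43]
Insert 47: [17, 47, 16, 96, 84, 96, 43]
Insert 16: [16, 17, 47, 96, 84, 96, 43]
Insert 96: [16, 17, 47, 96, 84, 96, 43]
Insert 84: [16, 17, 47, 84, 96, 96, 43]
Insert 96: [16, 17, 47, 84, 96, 96, 43]
Insert 43: [16, 17, 43, 47, 84, 96, 96]

Sorted: [16, 17, 43, 47, 84, 96, 96]


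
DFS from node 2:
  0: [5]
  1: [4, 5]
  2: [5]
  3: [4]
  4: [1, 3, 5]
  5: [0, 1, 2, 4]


Visit 2, push [5]
Visit 5, push [4, 1, 0]
Visit 0, push []
Visit 1, push [4]
Visit 4, push [3]
Visit 3, push []

DFS order: [2, 5, 0, 1, 4, 3]


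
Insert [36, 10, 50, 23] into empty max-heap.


Insert 36: [36]
Insert 10: [36, 10]
Insert 50: [50, 10, 36]
Insert 23: [50, 23, 36, 10]

Final heap: [50, 23, 36, 10]


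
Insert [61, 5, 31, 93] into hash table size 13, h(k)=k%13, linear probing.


Insert 61: h=9 -> slot 9
Insert 5: h=5 -> slot 5
Insert 31: h=5, 1 probes -> slot 6
Insert 93: h=2 -> slot 2

Table: [None, None, 93, None, None, 5, 31, None, None, 61, None, None, None]


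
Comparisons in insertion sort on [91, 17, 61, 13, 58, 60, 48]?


Algorithm: insertion sort
Input: [91, 17, 61, 13, 58, 60, 48]
Sorted: [13, 17, 48, 58, 60, 61, 91]

17


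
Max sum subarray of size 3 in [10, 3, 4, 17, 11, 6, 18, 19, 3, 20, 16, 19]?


[0:3]: 17
[1:4]: 24
[2:5]: 32
[3:6]: 34
[4:7]: 35
[5:8]: 43
[6:9]: 40
[7:10]: 42
[8:11]: 39
[9:12]: 55

Max: 55 at [9:12]


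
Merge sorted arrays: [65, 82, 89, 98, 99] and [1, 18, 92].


Take 1 from B
Take 18 from B
Take 65 from A
Take 82 from A
Take 89 from A
Take 92 from B

Merged: [1, 18, 65, 82, 89, 92, 98, 99]


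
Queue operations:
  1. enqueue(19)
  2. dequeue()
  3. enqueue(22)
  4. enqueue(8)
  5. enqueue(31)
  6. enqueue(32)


enqueue(19) -> [19]
dequeue()->19, []
enqueue(22) -> [22]
enqueue(8) -> [22, 8]
enqueue(31) -> [22, 8, 31]
enqueue(32) -> [22, 8, 31, 32]

Final queue: [22, 8, 31, 32]


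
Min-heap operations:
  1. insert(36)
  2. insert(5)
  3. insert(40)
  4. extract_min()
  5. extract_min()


insert(36) -> [36]
insert(5) -> [5, 36]
insert(40) -> [5, 36, 40]
extract_min()->5, [36, 40]
extract_min()->36, [40]

Final heap: [40]


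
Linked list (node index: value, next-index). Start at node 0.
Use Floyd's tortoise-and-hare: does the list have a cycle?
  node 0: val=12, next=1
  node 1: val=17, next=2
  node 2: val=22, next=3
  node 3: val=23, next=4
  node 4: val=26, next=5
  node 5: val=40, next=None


Floyd's tortoise (slow, +1) and hare (fast, +2):
  init: slow=0, fast=0
  step 1: slow=1, fast=2
  step 2: slow=2, fast=4
  step 3: fast 4->5->None, no cycle

Cycle: no


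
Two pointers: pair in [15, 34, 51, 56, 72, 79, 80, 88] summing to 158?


lo=0(15)+hi=7(88)=103
lo=1(34)+hi=7(88)=122
lo=2(51)+hi=7(88)=139
lo=3(56)+hi=7(88)=144
lo=4(72)+hi=7(88)=160
lo=4(72)+hi=6(80)=152
lo=5(79)+hi=6(80)=159

No pair found


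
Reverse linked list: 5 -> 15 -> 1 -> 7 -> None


Step 1: curr=5, set curr.next=prev(None) | reversed so far: 5
Step 2: curr=15, set curr.next=prev(5) | reversed so far: 15 -> 5
Step 3: curr=1, set curr.next=prev(15) | reversed so far: 1 -> 15 -> 5
Step 4: curr=7, set curr.next=prev(1) | reversed so far: 7 -> 1 -> 15 -> 5

7 -> 1 -> 15 -> 5 -> None


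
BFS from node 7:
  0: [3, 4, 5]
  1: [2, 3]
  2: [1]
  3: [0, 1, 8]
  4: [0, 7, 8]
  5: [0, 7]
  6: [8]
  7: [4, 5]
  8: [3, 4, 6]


Visit 7, enqueue [4, 5]
Visit 4, enqueue [0, 8]
Visit 5, enqueue []
Visit 0, enqueue [3]
Visit 8, enqueue [6]
Visit 3, enqueue [1]
Visit 6, enqueue []
Visit 1, enqueue [2]
Visit 2, enqueue []

BFS order: [7, 4, 5, 0, 8, 3, 6, 1, 2]


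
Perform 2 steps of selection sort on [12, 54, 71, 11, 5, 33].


Initial: [12, 54, 71, 11, 5, 33]
Step 1: min=5 at 4
  Swap: [5, 54, 71, 11, 12, 33]
Step 2: min=11 at 3
  Swap: [5, 11, 71, 54, 12, 33]

After 2 steps: [5, 11, 71, 54, 12, 33]


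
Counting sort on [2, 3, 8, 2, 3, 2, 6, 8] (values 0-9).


Input: [2, 3, 8, 2, 3, 2, 6, 8]
Counts: [0, 0, 3, 2, 0, 0, 1, 0, 2, 0]

Sorted: [2, 2, 2, 3, 3, 6, 8, 8]


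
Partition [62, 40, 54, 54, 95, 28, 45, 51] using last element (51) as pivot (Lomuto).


Pivot: 51
  40 <= 51: swap -> [40, 62, 54, 54, 95, 28, 45, 51]
  28 <= 51: swap -> [40, 28, 54, 54, 95, 62, 45, 51]
  45 <= 51: swap -> [40, 28, 45, 54, 95, 62, 54, 51]
Place pivot at 3: [40, 28, 45, 51, 95, 62, 54, 54]

Partitioned: [40, 28, 45, 51, 95, 62, 54, 54]


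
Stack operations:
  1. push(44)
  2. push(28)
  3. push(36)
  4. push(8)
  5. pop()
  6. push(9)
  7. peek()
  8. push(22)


push(44) -> [44]
push(28) -> [44, 28]
push(36) -> [44, 28, 36]
push(8) -> [44, 28, 36, 8]
pop()->8, [44, 28, 36]
push(9) -> [44, 28, 36, 9]
peek()->9
push(22) -> [44, 28, 36, 9, 22]

Final stack: [44, 28, 36, 9, 22]


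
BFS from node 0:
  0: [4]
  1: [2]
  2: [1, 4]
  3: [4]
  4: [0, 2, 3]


Visit 0, enqueue [4]
Visit 4, enqueue [2, 3]
Visit 2, enqueue [1]
Visit 3, enqueue []
Visit 1, enqueue []

BFS order: [0, 4, 2, 3, 1]


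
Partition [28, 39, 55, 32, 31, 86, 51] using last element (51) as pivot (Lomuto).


Pivot: 51
  28 <= 51: advance i (no swap)
  39 <= 51: advance i (no swap)
  32 <= 51: swap -> [28, 39, 32, 55, 31, 86, 51]
  31 <= 51: swap -> [28, 39, 32, 31, 55, 86, 51]
Place pivot at 4: [28, 39, 32, 31, 51, 86, 55]

Partitioned: [28, 39, 32, 31, 51, 86, 55]


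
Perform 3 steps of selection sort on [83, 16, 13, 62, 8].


Initial: [83, 16, 13, 62, 8]
Step 1: min=8 at 4
  Swap: [8, 16, 13, 62, 83]
Step 2: min=13 at 2
  Swap: [8, 13, 16, 62, 83]
Step 3: min=16 at 2
  Swap: [8, 13, 16, 62, 83]

After 3 steps: [8, 13, 16, 62, 83]


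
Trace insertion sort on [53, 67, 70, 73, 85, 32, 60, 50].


Initial: [53, 67, 70, 73, 85, 32, 60, 50]
Insert 67: [53, 67, 70, 73, 85, 32, 60, 50]
Insert 70: [53, 67, 70, 73, 85, 32, 60, 50]
Insert 73: [53, 67, 70, 73, 85, 32, 60, 50]
Insert 85: [53, 67, 70, 73, 85, 32, 60, 50]
Insert 32: [32, 53, 67, 70, 73, 85, 60, 50]
Insert 60: [32, 53, 60, 67, 70, 73, 85, 50]
Insert 50: [32, 50, 53, 60, 67, 70, 73, 85]

Sorted: [32, 50, 53, 60, 67, 70, 73, 85]


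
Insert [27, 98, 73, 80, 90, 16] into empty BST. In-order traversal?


Insert 27: root
Insert 98: R from 27
Insert 73: R from 27 -> L from 98
Insert 80: R from 27 -> L from 98 -> R from 73
Insert 90: R from 27 -> L from 98 -> R from 73 -> R from 80
Insert 16: L from 27

In-order: [16, 27, 73, 80, 90, 98]


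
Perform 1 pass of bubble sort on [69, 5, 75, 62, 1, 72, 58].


Initial: [69, 5, 75, 62, 1, 72, 58]
Pass 1: [5, 69, 62, 1, 72, 58, 75] (5 swaps)

After 1 pass: [5, 69, 62, 1, 72, 58, 75]


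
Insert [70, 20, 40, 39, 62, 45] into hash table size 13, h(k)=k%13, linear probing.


Insert 70: h=5 -> slot 5
Insert 20: h=7 -> slot 7
Insert 40: h=1 -> slot 1
Insert 39: h=0 -> slot 0
Insert 62: h=10 -> slot 10
Insert 45: h=6 -> slot 6

Table: [39, 40, None, None, None, 70, 45, 20, None, None, 62, None, None]


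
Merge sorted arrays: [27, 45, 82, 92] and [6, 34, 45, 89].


Take 6 from B
Take 27 from A
Take 34 from B
Take 45 from A
Take 45 from B
Take 82 from A
Take 89 from B

Merged: [6, 27, 34, 45, 45, 82, 89, 92]


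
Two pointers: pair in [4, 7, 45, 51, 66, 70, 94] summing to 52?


lo=0(4)+hi=6(94)=98
lo=0(4)+hi=5(70)=74
lo=0(4)+hi=4(66)=70
lo=0(4)+hi=3(51)=55
lo=0(4)+hi=2(45)=49
lo=1(7)+hi=2(45)=52

Yes: 7+45=52


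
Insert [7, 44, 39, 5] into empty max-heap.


Insert 7: [7]
Insert 44: [44, 7]
Insert 39: [44, 7, 39]
Insert 5: [44, 7, 39, 5]

Final heap: [44, 7, 39, 5]


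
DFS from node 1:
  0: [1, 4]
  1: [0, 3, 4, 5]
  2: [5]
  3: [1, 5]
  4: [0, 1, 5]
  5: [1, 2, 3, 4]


Visit 1, push [5, 4, 3, 0]
Visit 0, push [4]
Visit 4, push [5]
Visit 5, push [3, 2]
Visit 2, push []
Visit 3, push []

DFS order: [1, 0, 4, 5, 2, 3]


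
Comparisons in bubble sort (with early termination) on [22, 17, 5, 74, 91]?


Algorithm: bubble sort (with early termination)
Input: [22, 17, 5, 74, 91]
Sorted: [5, 17, 22, 74, 91]

9


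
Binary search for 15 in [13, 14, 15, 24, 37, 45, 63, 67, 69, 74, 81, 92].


Step 1: lo=0, hi=11, mid=5, val=45
Step 2: lo=0, hi=4, mid=2, val=15

Found at index 2


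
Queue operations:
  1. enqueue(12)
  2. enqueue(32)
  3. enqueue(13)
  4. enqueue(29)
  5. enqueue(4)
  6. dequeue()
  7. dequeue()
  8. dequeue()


enqueue(12) -> [12]
enqueue(32) -> [12, 32]
enqueue(13) -> [12, 32, 13]
enqueue(29) -> [12, 32, 13, 29]
enqueue(4) -> [12, 32, 13, 29, 4]
dequeue()->12, [32, 13, 29, 4]
dequeue()->32, [13, 29, 4]
dequeue()->13, [29, 4]

Final queue: [29, 4]


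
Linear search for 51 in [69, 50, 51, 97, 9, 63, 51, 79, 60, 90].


i=0: 69!=51
i=1: 50!=51
i=2: 51==51 found!

Found at 2, 3 comps


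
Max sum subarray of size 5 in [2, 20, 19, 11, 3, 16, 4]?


[0:5]: 55
[1:6]: 69
[2:7]: 53

Max: 69 at [1:6]


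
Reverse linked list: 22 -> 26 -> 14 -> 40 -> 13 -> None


Step 1: curr=22, set curr.next=prev(None) | reversed so far: 22
Step 2: curr=26, set curr.next=prev(22) | reversed so far: 26 -> 22
Step 3: curr=14, set curr.next=prev(26) | reversed so far: 14 -> 26 -> 22
Step 4: curr=40, set curr.next=prev(14) | reversed so far: 40 -> 14 -> 26 -> 22
Step 5: curr=13, set curr.next=prev(40) | reversed so far: 13 -> 40 -> 14 -> 26 -> 22

13 -> 40 -> 14 -> 26 -> 22 -> None


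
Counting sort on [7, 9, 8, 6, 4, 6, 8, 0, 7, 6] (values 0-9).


Input: [7, 9, 8, 6, 4, 6, 8, 0, 7, 6]
Counts: [1, 0, 0, 0, 1, 0, 3, 2, 2, 1]

Sorted: [0, 4, 6, 6, 6, 7, 7, 8, 8, 9]


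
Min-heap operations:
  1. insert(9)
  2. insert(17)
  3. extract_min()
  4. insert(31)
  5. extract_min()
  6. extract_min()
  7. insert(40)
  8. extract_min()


insert(9) -> [9]
insert(17) -> [9, 17]
extract_min()->9, [17]
insert(31) -> [17, 31]
extract_min()->17, [31]
extract_min()->31, []
insert(40) -> [40]
extract_min()->40, []

Final heap: []


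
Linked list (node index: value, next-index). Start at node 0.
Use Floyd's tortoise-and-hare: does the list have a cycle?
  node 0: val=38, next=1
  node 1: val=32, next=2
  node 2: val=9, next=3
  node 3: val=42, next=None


Floyd's tortoise (slow, +1) and hare (fast, +2):
  init: slow=0, fast=0
  step 1: slow=1, fast=2
  step 2: fast 2->3->None, no cycle

Cycle: no


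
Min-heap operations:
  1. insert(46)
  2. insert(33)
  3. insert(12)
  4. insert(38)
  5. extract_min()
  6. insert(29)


insert(46) -> [46]
insert(33) -> [33, 46]
insert(12) -> [12, 46, 33]
insert(38) -> [12, 38, 33, 46]
extract_min()->12, [33, 38, 46]
insert(29) -> [29, 33, 46, 38]

Final heap: [29, 33, 46, 38]


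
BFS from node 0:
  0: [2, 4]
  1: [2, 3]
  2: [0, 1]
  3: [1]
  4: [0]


Visit 0, enqueue [2, 4]
Visit 2, enqueue [1]
Visit 4, enqueue []
Visit 1, enqueue [3]
Visit 3, enqueue []

BFS order: [0, 2, 4, 1, 3]


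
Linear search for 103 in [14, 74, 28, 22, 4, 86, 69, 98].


i=0: 14!=103
i=1: 74!=103
i=2: 28!=103
i=3: 22!=103
i=4: 4!=103
i=5: 86!=103
i=6: 69!=103
i=7: 98!=103

Not found, 8 comps


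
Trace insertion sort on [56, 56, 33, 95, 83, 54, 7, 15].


Initial: [56, 56, 33, 95, 83, 54, 7, 15]
Insert 56: [56, 56, 33, 95, 83, 54, 7, 15]
Insert 33: [33, 56, 56, 95, 83, 54, 7, 15]
Insert 95: [33, 56, 56, 95, 83, 54, 7, 15]
Insert 83: [33, 56, 56, 83, 95, 54, 7, 15]
Insert 54: [33, 54, 56, 56, 83, 95, 7, 15]
Insert 7: [7, 33, 54, 56, 56, 83, 95, 15]
Insert 15: [7, 15, 33, 54, 56, 56, 83, 95]

Sorted: [7, 15, 33, 54, 56, 56, 83, 95]


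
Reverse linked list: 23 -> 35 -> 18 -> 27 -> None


Step 1: curr=23, set curr.next=prev(None) | reversed so far: 23
Step 2: curr=35, set curr.next=prev(23) | reversed so far: 35 -> 23
Step 3: curr=18, set curr.next=prev(35) | reversed so far: 18 -> 35 -> 23
Step 4: curr=27, set curr.next=prev(18) | reversed so far: 27 -> 18 -> 35 -> 23

27 -> 18 -> 35 -> 23 -> None


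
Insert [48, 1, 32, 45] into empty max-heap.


Insert 48: [48]
Insert 1: [48, 1]
Insert 32: [48, 1, 32]
Insert 45: [48, 45, 32, 1]

Final heap: [48, 45, 32, 1]


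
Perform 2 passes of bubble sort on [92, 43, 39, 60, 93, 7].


Initial: [92, 43, 39, 60, 93, 7]
Pass 1: [43, 39, 60, 92, 7, 93] (4 swaps)
Pass 2: [39, 43, 60, 7, 92, 93] (2 swaps)

After 2 passes: [39, 43, 60, 7, 92, 93]


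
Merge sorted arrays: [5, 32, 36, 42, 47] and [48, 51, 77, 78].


Take 5 from A
Take 32 from A
Take 36 from A
Take 42 from A
Take 47 from A

Merged: [5, 32, 36, 42, 47, 48, 51, 77, 78]


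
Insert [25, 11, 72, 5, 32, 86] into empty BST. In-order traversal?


Insert 25: root
Insert 11: L from 25
Insert 72: R from 25
Insert 5: L from 25 -> L from 11
Insert 32: R from 25 -> L from 72
Insert 86: R from 25 -> R from 72

In-order: [5, 11, 25, 32, 72, 86]


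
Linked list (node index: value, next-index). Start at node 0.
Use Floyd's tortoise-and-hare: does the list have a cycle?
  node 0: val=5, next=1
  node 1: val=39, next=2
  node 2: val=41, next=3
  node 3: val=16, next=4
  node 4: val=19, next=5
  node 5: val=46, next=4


Floyd's tortoise (slow, +1) and hare (fast, +2):
  init: slow=0, fast=0
  step 1: slow=1, fast=2
  step 2: slow=2, fast=4
  step 3: slow=3, fast=4
  step 4: slow=4, fast=4
  slow == fast at node 4: cycle detected

Cycle: yes


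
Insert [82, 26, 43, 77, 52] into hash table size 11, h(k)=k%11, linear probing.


Insert 82: h=5 -> slot 5
Insert 26: h=4 -> slot 4
Insert 43: h=10 -> slot 10
Insert 77: h=0 -> slot 0
Insert 52: h=8 -> slot 8

Table: [77, None, None, None, 26, 82, None, None, 52, None, 43]


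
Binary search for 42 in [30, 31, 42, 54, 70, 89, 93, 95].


Step 1: lo=0, hi=7, mid=3, val=54
Step 2: lo=0, hi=2, mid=1, val=31
Step 3: lo=2, hi=2, mid=2, val=42

Found at index 2


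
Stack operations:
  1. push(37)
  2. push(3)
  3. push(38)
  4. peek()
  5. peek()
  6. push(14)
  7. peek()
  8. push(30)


push(37) -> [37]
push(3) -> [37, 3]
push(38) -> [37, 3, 38]
peek()->38
peek()->38
push(14) -> [37, 3, 38, 14]
peek()->14
push(30) -> [37, 3, 38, 14, 30]

Final stack: [37, 3, 38, 14, 30]


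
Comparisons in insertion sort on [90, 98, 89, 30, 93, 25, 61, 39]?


Algorithm: insertion sort
Input: [90, 98, 89, 30, 93, 25, 61, 39]
Sorted: [25, 30, 39, 61, 89, 90, 93, 98]

24


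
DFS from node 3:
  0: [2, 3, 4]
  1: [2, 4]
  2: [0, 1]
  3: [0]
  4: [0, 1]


Visit 3, push [0]
Visit 0, push [4, 2]
Visit 2, push [1]
Visit 1, push [4]
Visit 4, push []

DFS order: [3, 0, 2, 1, 4]


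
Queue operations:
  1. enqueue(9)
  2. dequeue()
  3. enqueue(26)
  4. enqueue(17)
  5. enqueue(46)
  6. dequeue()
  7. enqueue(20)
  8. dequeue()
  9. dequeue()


enqueue(9) -> [9]
dequeue()->9, []
enqueue(26) -> [26]
enqueue(17) -> [26, 17]
enqueue(46) -> [26, 17, 46]
dequeue()->26, [17, 46]
enqueue(20) -> [17, 46, 20]
dequeue()->17, [46, 20]
dequeue()->46, [20]

Final queue: [20]


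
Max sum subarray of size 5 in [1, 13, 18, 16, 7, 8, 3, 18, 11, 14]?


[0:5]: 55
[1:6]: 62
[2:7]: 52
[3:8]: 52
[4:9]: 47
[5:10]: 54

Max: 62 at [1:6]


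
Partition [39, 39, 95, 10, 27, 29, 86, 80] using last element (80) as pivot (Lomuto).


Pivot: 80
  39 <= 80: advance i (no swap)
  39 <= 80: advance i (no swap)
  10 <= 80: swap -> [39, 39, 10, 95, 27, 29, 86, 80]
  27 <= 80: swap -> [39, 39, 10, 27, 95, 29, 86, 80]
  29 <= 80: swap -> [39, 39, 10, 27, 29, 95, 86, 80]
Place pivot at 5: [39, 39, 10, 27, 29, 80, 86, 95]

Partitioned: [39, 39, 10, 27, 29, 80, 86, 95]


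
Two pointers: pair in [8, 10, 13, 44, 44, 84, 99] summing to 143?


lo=0(8)+hi=6(99)=107
lo=1(10)+hi=6(99)=109
lo=2(13)+hi=6(99)=112
lo=3(44)+hi=6(99)=143

Yes: 44+99=143


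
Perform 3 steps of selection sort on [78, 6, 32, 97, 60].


Initial: [78, 6, 32, 97, 60]
Step 1: min=6 at 1
  Swap: [6, 78, 32, 97, 60]
Step 2: min=32 at 2
  Swap: [6, 32, 78, 97, 60]
Step 3: min=60 at 4
  Swap: [6, 32, 60, 97, 78]

After 3 steps: [6, 32, 60, 97, 78]


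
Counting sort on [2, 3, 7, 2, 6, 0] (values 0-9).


Input: [2, 3, 7, 2, 6, 0]
Counts: [1, 0, 2, 1, 0, 0, 1, 1, 0, 0]

Sorted: [0, 2, 2, 3, 6, 7]


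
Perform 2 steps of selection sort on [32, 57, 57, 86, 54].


Initial: [32, 57, 57, 86, 54]
Step 1: min=32 at 0
  Swap: [32, 57, 57, 86, 54]
Step 2: min=54 at 4
  Swap: [32, 54, 57, 86, 57]

After 2 steps: [32, 54, 57, 86, 57]


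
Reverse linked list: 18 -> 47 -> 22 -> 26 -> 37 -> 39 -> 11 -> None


Step 1: curr=18, set curr.next=prev(None) | reversed so far: 18
Step 2: curr=47, set curr.next=prev(18) | reversed so far: 47 -> 18
Step 3: curr=22, set curr.next=prev(47) | reversed so far: 22 -> 47 -> 18
Step 4: curr=26, set curr.next=prev(22) | reversed so far: 26 -> 22 -> 47 -> 18
Step 5: curr=37, set curr.next=prev(26) | reversed so far: 37 -> 26 -> 22 -> 47 -> 18
Step 6: curr=39, set curr.next=prev(37) | reversed so far: 39 -> 37 -> 26 -> 22 -> 47 -> 18
Step 7: curr=11, set curr.next=prev(39) | reversed so far: 11 -> 39 -> 37 -> 26 -> 22 -> 47 -> 18

11 -> 39 -> 37 -> 26 -> 22 -> 47 -> 18 -> None


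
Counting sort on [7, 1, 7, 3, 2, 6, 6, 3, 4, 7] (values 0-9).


Input: [7, 1, 7, 3, 2, 6, 6, 3, 4, 7]
Counts: [0, 1, 1, 2, 1, 0, 2, 3, 0, 0]

Sorted: [1, 2, 3, 3, 4, 6, 6, 7, 7, 7]


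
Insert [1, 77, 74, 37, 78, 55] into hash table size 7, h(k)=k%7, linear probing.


Insert 1: h=1 -> slot 1
Insert 77: h=0 -> slot 0
Insert 74: h=4 -> slot 4
Insert 37: h=2 -> slot 2
Insert 78: h=1, 2 probes -> slot 3
Insert 55: h=6 -> slot 6

Table: [77, 1, 37, 78, 74, None, 55]


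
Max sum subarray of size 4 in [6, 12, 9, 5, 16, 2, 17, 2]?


[0:4]: 32
[1:5]: 42
[2:6]: 32
[3:7]: 40
[4:8]: 37

Max: 42 at [1:5]


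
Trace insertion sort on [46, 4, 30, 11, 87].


Initial: [46, 4, 30, 11, 87]
Insert 4: [4, 46, 30, 11, 87]
Insert 30: [4, 30, 46, 11, 87]
Insert 11: [4, 11, 30, 46, 87]
Insert 87: [4, 11, 30, 46, 87]

Sorted: [4, 11, 30, 46, 87]


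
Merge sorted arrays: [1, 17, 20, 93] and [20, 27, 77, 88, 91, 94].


Take 1 from A
Take 17 from A
Take 20 from A
Take 20 from B
Take 27 from B
Take 77 from B
Take 88 from B
Take 91 from B
Take 93 from A

Merged: [1, 17, 20, 20, 27, 77, 88, 91, 93, 94]
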